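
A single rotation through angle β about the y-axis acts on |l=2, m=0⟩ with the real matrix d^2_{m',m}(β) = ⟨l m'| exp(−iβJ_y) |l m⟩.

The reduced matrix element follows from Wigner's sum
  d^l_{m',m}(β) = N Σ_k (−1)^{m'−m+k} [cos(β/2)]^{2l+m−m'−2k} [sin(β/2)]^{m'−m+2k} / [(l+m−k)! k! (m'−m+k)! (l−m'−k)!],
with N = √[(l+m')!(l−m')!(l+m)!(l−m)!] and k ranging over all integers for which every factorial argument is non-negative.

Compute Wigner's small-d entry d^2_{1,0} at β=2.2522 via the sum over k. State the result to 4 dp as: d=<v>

d^2_{1,0}(β=2.2522) via Wigner's sum:
With c≡cos(β/2)=0.430184 and s≡sin(β/2)=0.902741, N=[6·1·2·2]^{1/2}=4.898979
k: max(0,(0)−(1))=0 … min(2+(0),2−(1))=1
  k=0: (−1)^1·4.8990/(2)·0.4302^3·0.9027^1 = -0.176036
  k=1: (−1)^2·4.8990/(2)·0.4302^1·0.9027^3 = +0.775210
d^2_{1,0}(2.2522) = -0.176036 +0.775210 = +0.599175

d=0.5992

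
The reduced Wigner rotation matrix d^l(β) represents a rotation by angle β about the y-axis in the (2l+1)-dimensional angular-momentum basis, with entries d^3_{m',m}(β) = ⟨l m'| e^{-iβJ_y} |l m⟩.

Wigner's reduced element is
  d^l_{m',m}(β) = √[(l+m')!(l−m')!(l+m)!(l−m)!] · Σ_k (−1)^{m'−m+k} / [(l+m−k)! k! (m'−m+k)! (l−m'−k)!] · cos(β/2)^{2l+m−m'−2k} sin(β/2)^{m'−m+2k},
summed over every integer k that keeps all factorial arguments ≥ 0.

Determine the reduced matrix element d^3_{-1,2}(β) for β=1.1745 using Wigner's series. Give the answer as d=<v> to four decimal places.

d^3_{-1,2}(β=1.1745) via Wigner's sum:
Half-angle: c=0.832468, s=0.554074. N=√(2·24·120·1)=75.894664
k∈{3,4} keeps every argument non-negative
  k=3: (−1)^0·75.8947/(12)·0.8325^3·0.5541^3 = +0.620633
  k=4: (−1)^1·75.8947/(24)·0.8325^1·0.5541^5 = -0.137469
d^3_{-1,2}(1.1745) = +0.620633 -0.137469 = +0.483164

d=0.4832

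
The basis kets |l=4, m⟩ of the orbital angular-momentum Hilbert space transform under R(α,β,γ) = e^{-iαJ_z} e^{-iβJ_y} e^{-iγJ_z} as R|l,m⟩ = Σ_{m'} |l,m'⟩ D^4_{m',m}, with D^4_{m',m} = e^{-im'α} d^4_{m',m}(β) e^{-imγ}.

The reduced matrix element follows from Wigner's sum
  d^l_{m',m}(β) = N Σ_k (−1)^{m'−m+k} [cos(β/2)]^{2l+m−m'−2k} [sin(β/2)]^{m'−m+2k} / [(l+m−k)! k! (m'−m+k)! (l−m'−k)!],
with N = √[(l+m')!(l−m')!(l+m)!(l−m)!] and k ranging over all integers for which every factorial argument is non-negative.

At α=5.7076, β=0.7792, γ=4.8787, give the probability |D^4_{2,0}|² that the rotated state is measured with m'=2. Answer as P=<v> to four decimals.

P=0.2465

Split into d^4_{2,0}(β=0.7792) × two z-phases.
With c≡cos(β/2)=0.925061 and s≡sin(β/2)=0.379818, N=[720·2·24·24]^{1/2}=910.735966
Admissible k: 0..2 (factorial args all ≥0)
  k=0: (−1)^2·910.7360/(96)·0.9251^6·0.3798^2 = +0.857622
  k=1: (−1)^3·910.7360/(36)·0.9251^4·0.3798^4 = -0.385546
  k=2: (−1)^4·910.7360/(96)·0.9251^2·0.3798^6 = +0.024374
d^4_{2,0}(0.7792) = +0.857622 -0.385546 +0.024374 = +0.496450
|D^4_{2,0}|² = |d^4_{2,0}(β)|² = (+0.496450)² = 0.246462 (the z-rotation phases have unit modulus)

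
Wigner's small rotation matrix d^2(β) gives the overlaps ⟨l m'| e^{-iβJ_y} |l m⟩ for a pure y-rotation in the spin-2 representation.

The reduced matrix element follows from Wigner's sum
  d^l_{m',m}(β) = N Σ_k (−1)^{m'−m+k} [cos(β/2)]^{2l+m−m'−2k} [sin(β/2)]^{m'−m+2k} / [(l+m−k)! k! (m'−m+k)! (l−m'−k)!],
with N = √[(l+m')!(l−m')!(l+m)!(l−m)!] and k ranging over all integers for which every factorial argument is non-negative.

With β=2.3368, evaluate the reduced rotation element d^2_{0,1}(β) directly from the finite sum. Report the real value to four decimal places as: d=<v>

d=-0.6119

d^2_{0,1}(β=2.3368) via Wigner's sum:
Half-angle: c=0.391624, s=0.920125. N=√(2·2·6·1)=4.898979
k∈{1,2} keeps every argument non-negative
  k=1: (−1)^0·4.8990/(2)·0.3916^3·0.9201^1 = +0.135373
  k=2: (−1)^1·4.8990/(2)·0.3916^1·0.9201^3 = -0.747285
d^2_{0,1}(2.3368) = +0.135373 -0.747285 = -0.611912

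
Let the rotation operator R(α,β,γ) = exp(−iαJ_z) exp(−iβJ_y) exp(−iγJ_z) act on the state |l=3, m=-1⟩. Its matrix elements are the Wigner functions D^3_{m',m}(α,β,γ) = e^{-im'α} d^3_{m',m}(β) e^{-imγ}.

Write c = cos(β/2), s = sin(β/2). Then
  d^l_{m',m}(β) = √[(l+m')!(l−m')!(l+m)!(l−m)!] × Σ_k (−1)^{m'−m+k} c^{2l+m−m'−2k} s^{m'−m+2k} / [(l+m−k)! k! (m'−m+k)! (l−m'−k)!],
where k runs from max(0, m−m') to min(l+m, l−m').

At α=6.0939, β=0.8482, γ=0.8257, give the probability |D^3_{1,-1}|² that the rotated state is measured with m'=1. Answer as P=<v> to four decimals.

First d^3_{1,-1}(β=0.8482), then the phase factors e^{-i(1)α} and e^{-i(-1)γ}:
c=cos(0.8482/2)=0.911409, s=sin(0.8482/2)=0.411501; N=√[24·2·2·24]=48.000000
k∈{0,1,2} keeps every argument non-negative
  k=0: (−1)^2·48.0000/(8)·0.9114^4·0.4115^2 = +0.701046
  k=1: (−1)^3·48.0000/(6)·0.9114^2·0.4115^4 = -0.190546
  k=2: (−1)^4·48.0000/(48)·0.9114^0·0.4115^6 = +0.004855
d^3_{1,-1}(0.8482) = +0.701046 -0.190546 +0.004855 = +0.515356
|D^3_{1,-1}|² = |d^3_{1,-1}(β)|² = (+0.515356)² = 0.265591 (the z-rotation phases have unit modulus)

P=0.2656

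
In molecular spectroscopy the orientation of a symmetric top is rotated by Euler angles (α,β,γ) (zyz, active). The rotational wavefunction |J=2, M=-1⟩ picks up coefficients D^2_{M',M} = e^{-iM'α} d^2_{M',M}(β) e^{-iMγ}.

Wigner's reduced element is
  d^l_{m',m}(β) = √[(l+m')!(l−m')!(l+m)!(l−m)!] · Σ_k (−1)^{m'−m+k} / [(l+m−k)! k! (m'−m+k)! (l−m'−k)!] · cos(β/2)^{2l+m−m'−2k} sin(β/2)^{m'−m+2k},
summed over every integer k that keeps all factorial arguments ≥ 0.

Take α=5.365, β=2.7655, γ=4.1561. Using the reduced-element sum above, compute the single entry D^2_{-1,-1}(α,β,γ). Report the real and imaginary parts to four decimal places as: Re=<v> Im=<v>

D^2_{-1,-1}(5.365,2.7655,4.1561) = e^{-i·-1·5.365}·d^2_{-1,-1}(2.7655)·e^{-i·-1·4.1561}. Compute d first:
c=cos(2.7655/2)=0.186940, s=sin(2.7655/2)=0.982371; N=√[1·6·1·6]=6.000000
k∈{0,1} keeps every argument non-negative
  k=0: (−1)^0·6.0000/(6)·0.1869^4·0.9824^0 = +0.001221
  k=1: (−1)^1·6.0000/(2)·0.1869^2·0.9824^2 = -0.101176
d^2_{-1,-1}(2.7655) = +0.001221 -0.101176 = -0.099955
Attach z-rotation phases: D = e^{-i(-1)(5.365)}·(-0.099955)·e^{-i(-1)(4.1561)} = +0.099491+0.009613i

Re=0.0995 Im=0.0096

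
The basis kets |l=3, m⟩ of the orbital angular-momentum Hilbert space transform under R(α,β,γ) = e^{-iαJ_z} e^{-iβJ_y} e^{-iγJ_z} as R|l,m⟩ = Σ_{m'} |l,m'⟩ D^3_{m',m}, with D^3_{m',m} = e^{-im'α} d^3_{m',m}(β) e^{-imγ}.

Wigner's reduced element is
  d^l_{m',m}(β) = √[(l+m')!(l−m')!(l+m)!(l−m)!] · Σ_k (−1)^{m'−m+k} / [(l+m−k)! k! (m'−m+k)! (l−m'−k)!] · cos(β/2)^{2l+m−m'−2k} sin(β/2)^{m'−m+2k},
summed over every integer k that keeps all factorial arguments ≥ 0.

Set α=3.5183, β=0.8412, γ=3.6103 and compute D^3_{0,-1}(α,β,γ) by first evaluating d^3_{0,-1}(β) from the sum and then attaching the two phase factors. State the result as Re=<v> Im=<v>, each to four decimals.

Re=0.3518 Im=0.1781

First d^3_{0,-1}(β=0.8412), then the phase factors e^{-i(0)α} and e^{-i(-1)γ}:
With c≡cos(β/2)=0.912844 and s≡sin(β/2)=0.408308, N=[6·6·2·24]^{1/2}=41.569219
k: max(0,(-1)−(0))=0 … min(3+(-1),3−(0))=2
  k=0: (−1)^1·41.5692/(12)·0.9128^5·0.4083^1 = -0.896524
  k=1: (−1)^2·41.5692/(4)·0.9128^3·0.4083^3 = +0.538104
  k=2: (−1)^3·41.5692/(12)·0.9128^1·0.4083^5 = -0.035886
d^3_{0,-1}(0.8412) = -0.896524 +0.538104 -0.035886 = -0.394306
Attach z-rotation phases: D = e^{-i(0)(3.5183)}·(-0.394306)·e^{-i(-1)(3.6103)} = +0.351781+0.178121i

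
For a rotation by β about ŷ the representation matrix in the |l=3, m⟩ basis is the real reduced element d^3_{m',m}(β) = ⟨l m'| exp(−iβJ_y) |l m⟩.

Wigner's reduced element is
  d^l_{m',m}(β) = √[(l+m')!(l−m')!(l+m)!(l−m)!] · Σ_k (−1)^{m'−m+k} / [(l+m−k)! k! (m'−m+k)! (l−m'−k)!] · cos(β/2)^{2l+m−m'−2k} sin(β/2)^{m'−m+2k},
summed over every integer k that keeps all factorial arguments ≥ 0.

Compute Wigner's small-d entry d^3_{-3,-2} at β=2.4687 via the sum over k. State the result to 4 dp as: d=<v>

d^3_{-3,-2}(β=2.4687) via Wigner's sum:
With c≡cos(β/2)=0.330135 and s≡sin(β/2)=0.943934, N=[1·720·1·120]^{1/2}=293.938769
Admissible k: 1..1 (factorial args all ≥0)
  k=1: (−1)^0·293.9388/(120)·0.3301^5·0.9439^1 = +0.009067
d^3_{-3,-2}(2.4687) = +0.009067

d=0.0091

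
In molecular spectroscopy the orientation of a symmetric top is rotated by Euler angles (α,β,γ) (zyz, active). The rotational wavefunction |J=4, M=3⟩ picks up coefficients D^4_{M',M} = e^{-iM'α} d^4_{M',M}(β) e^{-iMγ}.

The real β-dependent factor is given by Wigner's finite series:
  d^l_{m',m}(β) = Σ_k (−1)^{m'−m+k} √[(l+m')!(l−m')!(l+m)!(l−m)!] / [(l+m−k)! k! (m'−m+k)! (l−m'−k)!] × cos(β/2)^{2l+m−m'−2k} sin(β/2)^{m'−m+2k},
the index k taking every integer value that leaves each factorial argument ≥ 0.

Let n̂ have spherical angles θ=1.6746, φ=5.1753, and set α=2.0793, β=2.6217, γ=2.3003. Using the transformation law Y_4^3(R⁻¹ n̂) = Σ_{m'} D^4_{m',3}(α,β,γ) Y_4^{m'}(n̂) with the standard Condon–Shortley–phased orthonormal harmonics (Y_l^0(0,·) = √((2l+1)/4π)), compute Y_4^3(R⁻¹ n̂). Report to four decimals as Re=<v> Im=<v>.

Need the full column D^4_{m',3} for m'=−4..4 at α=2.0793, β=2.6217, γ=2.3003.
cos(β/2)=0.257029, sin(β/2)=0.966404
d^4_{-4,3}: single k=7 term ⇒ +0.572317;  D = +0.088070+0.565501i
d^4_{-3,3}: k∈[6..7] ⇒ +0.376715 -0.760797 = -0.384082;  D = -0.302714+0.236397i
d^4_{-2,3}: k∈[5..6] ⇒ +0.160666 -0.757105 = -0.596439;  D = +0.549521+0.231876i
d^4_{-1,3}: k∈[4..5] ⇒ +0.050359 -0.427155 = -0.376795;  D = -0.041068-0.374551i
d^4_{0,3}: k∈[3..4] ⇒ +0.011980 -0.169357 = -0.157377;  D = -0.128294+0.091148i
d^4_{1,3}: k∈[2..3] ⇒ +0.002137 -0.050359 = -0.048222;  D = +0.043534+0.020739i
d^4_{2,3}: k∈[1..2] ⇒ +0.000268 -0.011365 = -0.011097;  D = -0.000709-0.011074i
d^4_{3,3}: k∈[0..1] ⇒ +0.000019 -0.001885 = -0.001866;  D = -0.001568+0.001011i
d^4_{4,3}: single k=0 term ⇒ -0.000203;  D = +0.000179+0.000095i
Y_4^{m'}(θ=1.6746,φ=5.1753) and Σ D·Y over m':
  (+0.0881+0.5655i)·(-0.1200-0.4161i)  (-0.3027+0.2364i)·(+0.1255+0.0231i)  (+0.5495+0.2319i)·(+0.1840-0.2446i)  (-0.0411-0.3746i)·(+0.0637+0.1276i)  (-0.1283+0.0911i)·(+0.2837+0.0000i)  (+0.0435+0.0207i)·(-0.0637+0.1276i)  (-0.0007-0.0111i)·(+0.1840+0.2446i)  (-0.0016+0.0010i)·(-0.1255+0.0231i)  (+0.0002+0.0001i)·(-0.1200+0.4161i)
Y_4^3(R⁻¹ n̂) = +0.345158-0.174899i

Re=0.3452 Im=-0.1749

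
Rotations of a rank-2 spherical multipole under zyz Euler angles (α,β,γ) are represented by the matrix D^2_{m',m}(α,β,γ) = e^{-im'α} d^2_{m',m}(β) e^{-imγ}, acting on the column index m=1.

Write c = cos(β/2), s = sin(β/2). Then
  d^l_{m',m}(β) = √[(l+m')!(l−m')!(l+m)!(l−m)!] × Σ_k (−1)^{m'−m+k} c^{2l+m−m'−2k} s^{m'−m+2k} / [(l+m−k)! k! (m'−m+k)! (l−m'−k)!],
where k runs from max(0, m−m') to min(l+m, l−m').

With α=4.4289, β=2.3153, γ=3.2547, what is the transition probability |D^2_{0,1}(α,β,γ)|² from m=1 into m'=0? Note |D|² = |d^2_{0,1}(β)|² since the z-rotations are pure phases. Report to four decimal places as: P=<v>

P=0.3725

Split into d^2_{0,1}(β=2.3153) × two z-phases.
c=cos(2.3153/2)=0.401493, s=sin(2.3153/2)=0.915862; N=√[2·2·6·1]=4.898979
Admissible k: 1..2 (factorial args all ≥0)
  k=1: (−1)^0·4.8990/(2)·0.4015^3·0.9159^1 = +0.145191
  k=2: (−1)^1·4.8990/(2)·0.4015^1·0.9159^3 = -0.755516
d^2_{0,1}(2.3153) = +0.145191 -0.755516 = -0.610325
|D^2_{0,1}|² = |d^2_{0,1}(β)|² = (-0.610325)² = 0.372497 (the z-rotation phases have unit modulus)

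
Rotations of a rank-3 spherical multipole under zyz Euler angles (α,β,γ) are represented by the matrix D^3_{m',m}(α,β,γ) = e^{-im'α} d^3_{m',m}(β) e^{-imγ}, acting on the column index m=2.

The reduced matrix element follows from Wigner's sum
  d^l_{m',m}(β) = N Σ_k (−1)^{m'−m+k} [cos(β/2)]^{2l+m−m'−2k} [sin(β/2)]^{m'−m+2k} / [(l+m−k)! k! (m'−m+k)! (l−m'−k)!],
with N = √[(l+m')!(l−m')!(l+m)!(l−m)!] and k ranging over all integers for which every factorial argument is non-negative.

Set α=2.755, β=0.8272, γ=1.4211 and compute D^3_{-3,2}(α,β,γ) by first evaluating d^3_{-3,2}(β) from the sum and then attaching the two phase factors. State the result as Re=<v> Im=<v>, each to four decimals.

Re=0.0153 Im=-0.0178

Split into d^3_{-3,2}(β=0.8272) × two z-phases.
With c≡cos(β/2)=0.915680 and s≡sin(β/2)=0.401908, N=[1·720·120·1]^{1/2}=293.938769
The bounds max(0,m−m')=5 and min(l+m,l−m')=5 give 1 term
  k=5: (−1)^0·293.9388/(120)·0.9157^1·0.4019^5 = +0.023521
d^3_{-3,2}(0.8272) = +0.023521
D = (-0.399543+0.916714i)·(+0.023521)·(-0.955516-0.294940i) = +0.015339-0.017831i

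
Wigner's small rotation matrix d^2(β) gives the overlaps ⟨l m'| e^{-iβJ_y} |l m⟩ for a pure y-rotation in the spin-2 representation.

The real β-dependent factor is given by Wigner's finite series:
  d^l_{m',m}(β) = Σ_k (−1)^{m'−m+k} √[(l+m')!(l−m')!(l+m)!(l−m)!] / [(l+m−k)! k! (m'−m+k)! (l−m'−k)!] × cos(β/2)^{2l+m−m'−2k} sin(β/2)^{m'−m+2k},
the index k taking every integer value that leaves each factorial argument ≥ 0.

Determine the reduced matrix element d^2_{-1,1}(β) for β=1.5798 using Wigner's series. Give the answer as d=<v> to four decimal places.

d=0.4954

d^2_{-1,1}(β=1.5798) via Wigner's sum:
With c≡cos(β/2)=0.703916 and s≡sin(β/2)=0.710283, N=[1·6·6·1]^{1/2}=6.000000
k∈{2,3} keeps every argument non-negative
  k=2: (−1)^0·6.0000/(2)·0.7039^2·0.7103^2 = +0.749939
  k=3: (−1)^1·6.0000/(6)·0.7039^0·0.7103^4 = -0.254522
d^2_{-1,1}(1.5798) = +0.749939 -0.254522 = +0.495417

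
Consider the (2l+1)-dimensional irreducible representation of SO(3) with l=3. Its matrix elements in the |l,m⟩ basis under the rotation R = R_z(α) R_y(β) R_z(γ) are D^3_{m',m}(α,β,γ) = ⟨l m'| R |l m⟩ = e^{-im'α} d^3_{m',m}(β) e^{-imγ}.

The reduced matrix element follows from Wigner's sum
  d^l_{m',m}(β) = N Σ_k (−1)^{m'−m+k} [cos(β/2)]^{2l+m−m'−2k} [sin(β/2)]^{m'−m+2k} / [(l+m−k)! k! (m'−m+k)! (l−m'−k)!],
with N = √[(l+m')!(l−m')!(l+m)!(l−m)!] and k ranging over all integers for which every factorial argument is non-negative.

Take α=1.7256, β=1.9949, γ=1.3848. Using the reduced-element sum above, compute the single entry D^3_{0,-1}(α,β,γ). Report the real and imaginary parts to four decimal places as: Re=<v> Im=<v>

D^3_{0,-1}(1.7256,1.9949,1.3848) = e^{-i·0·1.7256}·d^3_{0,-1}(1.9949)·e^{-i·-1·1.3848}. Compute d first:
c=cos(1.9949/2)=0.542446, s=sin(1.9949/2)=0.840090; N=√[6·6·2·24]=41.569219
The bounds max(0,m−m')=0 and min(l+m,l−m')=2 give 3 terms
  k=0: (−1)^1·41.5692/(12)·0.5424^5·0.8401^1 = -0.136679
  k=1: (−1)^2·41.5692/(4)·0.5424^3·0.8401^3 = +0.983468
  k=2: (−1)^3·41.5692/(12)·0.5424^1·0.8401^5 = -0.786281
d^3_{0,-1}(1.9949) = -0.136679 +0.983468 -0.786281 = +0.060509
D = (+1.000000+0.000000i)·(+0.060509)·(+0.184926+0.982752i) = +0.011190+0.059465i

Re=0.0112 Im=0.0595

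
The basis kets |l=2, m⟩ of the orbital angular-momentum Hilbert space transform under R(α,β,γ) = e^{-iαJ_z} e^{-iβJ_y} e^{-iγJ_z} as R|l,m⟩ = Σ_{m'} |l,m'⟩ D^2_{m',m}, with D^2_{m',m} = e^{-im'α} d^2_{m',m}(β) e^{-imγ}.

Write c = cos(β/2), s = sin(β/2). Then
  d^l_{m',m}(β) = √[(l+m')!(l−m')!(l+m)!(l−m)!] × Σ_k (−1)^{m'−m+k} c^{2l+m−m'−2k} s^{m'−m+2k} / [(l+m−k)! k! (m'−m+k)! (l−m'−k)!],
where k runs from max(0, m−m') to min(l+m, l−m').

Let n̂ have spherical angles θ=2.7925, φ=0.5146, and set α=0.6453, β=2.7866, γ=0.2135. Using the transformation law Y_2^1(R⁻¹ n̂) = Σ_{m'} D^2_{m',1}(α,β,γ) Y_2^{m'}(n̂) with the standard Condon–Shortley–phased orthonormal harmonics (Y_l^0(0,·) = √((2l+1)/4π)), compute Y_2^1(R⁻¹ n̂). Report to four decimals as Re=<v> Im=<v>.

Re=0.0008 Im=0.0350

Need the full column D^2_{m',1} for m'=−2..2 at α=0.6453, β=2.7866, γ=0.2135.
cos(β/2)=0.176566, sin(β/2)=0.984289
d^2_{-2,1}: single k=3 term ⇒ +0.336747;  D = +0.159579+0.296535i
d^2_{-1,1}: k∈[2..3] ⇒ +0.090611 -0.938621 = -0.848010;  D = -0.770175-0.354898i
d^2_{0,1}: k∈[1..2] ⇒ +0.013271 -0.412430 = -0.399158;  D = -0.390095+0.084574i
d^2_{1,1}: k∈[0..1] ⇒ +0.000972 -0.090611 = -0.089639;  D = -0.058565+0.067862i
d^2_{2,1}: single k=0 term ⇒ -0.010836;  D = -0.000722+0.010812i
Y_2^{m'}(θ=2.7925,φ=0.5146) and Σ D·Y over m':
  (+0.1596+0.2965i)·(+0.0233-0.0387i)  (-0.7702-0.3549i)·(-0.2161+0.1222i)  (-0.3901+0.0846i)·(+0.5201+0.0000i)  (-0.0586+0.0679i)·(+0.2161+0.1222i)  (-0.0007+0.0108i)·(+0.0233+0.0387i)
Y_2^1(R⁻¹ n̂) = +0.000776+0.035034i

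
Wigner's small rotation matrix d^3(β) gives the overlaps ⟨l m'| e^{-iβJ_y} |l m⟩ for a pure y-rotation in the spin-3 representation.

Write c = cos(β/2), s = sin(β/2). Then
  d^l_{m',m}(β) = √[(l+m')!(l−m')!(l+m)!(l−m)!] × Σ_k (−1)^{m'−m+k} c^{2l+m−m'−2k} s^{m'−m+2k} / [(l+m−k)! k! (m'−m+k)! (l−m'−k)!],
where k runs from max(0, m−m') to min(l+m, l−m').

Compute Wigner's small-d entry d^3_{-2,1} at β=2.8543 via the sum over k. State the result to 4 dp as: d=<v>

d=-0.4119

d^3_{-2,1}(β=2.8543) via Wigner's sum:
With c≡cos(β/2)=0.143153 and s≡sin(β/2)=0.989701, N=[1·120·24·2]^{1/2}=75.894664
Admissible k: 3..4 (factorial args all ≥0)
  k=3: (−1)^0·75.8947/(12)·0.1432^3·0.9897^3 = +0.017986
  k=4: (−1)^1·75.8947/(24)·0.1432^1·0.9897^5 = -0.429852
d^3_{-2,1}(2.8543) = +0.017986 -0.429852 = -0.411866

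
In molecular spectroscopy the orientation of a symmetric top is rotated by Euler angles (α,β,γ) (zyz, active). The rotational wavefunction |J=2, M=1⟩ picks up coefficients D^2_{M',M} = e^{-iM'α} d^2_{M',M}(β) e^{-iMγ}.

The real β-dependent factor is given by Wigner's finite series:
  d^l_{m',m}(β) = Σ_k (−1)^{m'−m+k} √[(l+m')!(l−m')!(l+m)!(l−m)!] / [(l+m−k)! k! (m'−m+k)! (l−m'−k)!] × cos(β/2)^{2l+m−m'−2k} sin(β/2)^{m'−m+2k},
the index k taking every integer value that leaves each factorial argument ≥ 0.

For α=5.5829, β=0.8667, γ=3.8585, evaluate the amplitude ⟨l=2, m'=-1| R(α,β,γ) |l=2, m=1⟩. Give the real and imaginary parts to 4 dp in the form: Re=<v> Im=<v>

Re=-0.0619 Im=0.3999

First d^2_{-1,1}(β=0.8667), then the phase factors e^{-i(-1)α} and e^{-i(1)γ}:
Half-angle: c=0.907564, s=0.419913. N=√(1·6·6·1)=6.000000
The bounds max(0,m−m')=2 and min(l+m,l−m')=3 give 2 terms
  k=2: (−1)^0·6.0000/(2)·0.9076^2·0.4199^2 = +0.435708
  k=3: (−1)^1·6.0000/(6)·0.9076^0·0.4199^4 = -0.031091
d^2_{-1,1}(0.8667) = +0.435708 -0.031091 = +0.404617
Phases: e^{-i·(-1)·5.5829}=+0.764658-0.644436i, e^{-i·(1)·3.8585}=-0.753841+0.657056i ⇒ D=-0.061907+0.399853i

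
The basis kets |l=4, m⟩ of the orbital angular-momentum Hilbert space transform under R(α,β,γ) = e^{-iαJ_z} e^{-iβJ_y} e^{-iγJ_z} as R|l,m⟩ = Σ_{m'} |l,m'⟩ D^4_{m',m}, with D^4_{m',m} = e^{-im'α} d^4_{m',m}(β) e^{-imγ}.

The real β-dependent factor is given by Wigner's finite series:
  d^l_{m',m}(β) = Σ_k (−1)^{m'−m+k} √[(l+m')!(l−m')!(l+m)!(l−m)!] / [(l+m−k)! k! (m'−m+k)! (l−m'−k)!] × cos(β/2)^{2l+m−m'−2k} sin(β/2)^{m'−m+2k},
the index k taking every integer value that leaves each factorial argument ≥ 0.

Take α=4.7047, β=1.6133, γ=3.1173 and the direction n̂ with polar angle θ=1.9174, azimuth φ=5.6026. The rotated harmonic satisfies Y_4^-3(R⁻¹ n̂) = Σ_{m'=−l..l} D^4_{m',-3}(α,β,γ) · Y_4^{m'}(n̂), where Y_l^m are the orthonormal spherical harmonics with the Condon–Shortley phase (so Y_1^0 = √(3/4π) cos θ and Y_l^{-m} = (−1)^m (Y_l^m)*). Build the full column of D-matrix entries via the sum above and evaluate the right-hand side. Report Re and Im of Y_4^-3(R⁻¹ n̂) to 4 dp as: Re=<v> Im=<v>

Re=0.3492 Im=-0.1608

Need the full column D^4_{m',-3} for m'=−4..4 at α=4.7047, β=1.6133, γ=3.1173.
cos(β/2)=0.691921, sin(β/2)=0.721973
d^4_{-4,-3}: single k=1 term ⇒ +0.155046;  D = -0.154214+0.016039i
d^4_{-3,-3}: k∈[0..1] ⇒ +0.052535 -0.400386 = -0.347851;  D = +0.033323+0.346251i
d^4_{-2,-3}: k∈[0..1] ⇒ -0.205107 +0.669932 = +0.464825;  D = +0.463016-0.040970i
d^4_{-1,-3}: k∈[0..1] ⇒ +0.453995 -0.823814 = -0.369819;  D = -0.029763-0.368620i
d^4_{0,-3}: k∈[0..1] ⇒ -0.706171 +0.768845 = +0.062675;  D = -0.062508+0.004564i
d^4_{1,-3}: k∈[0..1] ⇒ +0.823814 -0.538158 = +0.285656;  D = -0.018608-0.285049i
d^4_{2,-3}: k∈[0..1] ⇒ -0.729391 +0.264709 = -0.464682;  D = -0.463914+0.026704i
d^4_{3,-3}: k∈[0..1] ⇒ +0.474611 -0.073819 = +0.400792;  D = +0.019956+0.400295i
d^4_{4,-3}: single k=0 term ⇒ -0.200101;  D = +0.199924-0.008426i
Y_4^{m'}(θ=1.9174,φ=5.6026) and Σ D·Y over m':
  (-0.1542+0.0160i)·(-0.3163+0.1410i)  (+0.0333+0.3463i)·(+0.1605-0.3153i)  (+0.4630-0.0410i)·(-0.0118-0.0556i)  (-0.0298-0.3686i)·(+0.2575+0.2085i)  (-0.0625+0.0046i)·(+0.0004+0.0000i)  (-0.0186-0.2850i)·(-0.2575+0.2085i)  (-0.4639+0.0267i)·(-0.0118+0.0556i)  (+0.0200+0.4003i)·(-0.1605-0.3153i)  (+0.1999-0.0084i)·(-0.3163-0.1410i)
Y_4^-3(R⁻¹ n̂) = +0.349229-0.160804i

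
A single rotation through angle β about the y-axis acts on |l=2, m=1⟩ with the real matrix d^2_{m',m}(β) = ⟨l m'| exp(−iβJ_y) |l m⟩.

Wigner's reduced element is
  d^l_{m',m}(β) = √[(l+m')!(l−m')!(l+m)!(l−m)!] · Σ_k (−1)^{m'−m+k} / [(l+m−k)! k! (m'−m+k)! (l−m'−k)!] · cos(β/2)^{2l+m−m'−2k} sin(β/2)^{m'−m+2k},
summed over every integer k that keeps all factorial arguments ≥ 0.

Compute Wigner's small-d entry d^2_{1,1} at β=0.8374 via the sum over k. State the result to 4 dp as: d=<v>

d^2_{1,1}(β=0.8374) via Wigner's sum:
c=cos(0.8374/2)=0.913618, s=sin(0.8374/2)=0.406573; N=√[6·1·6·1]=6.000000
The bounds max(0,m−m')=0 and min(l+m,l−m')=1 give 2 terms
  k=0: (−1)^0·6.0000/(6)·0.9136^4·0.4066^0 = +0.696721
  k=1: (−1)^1·6.0000/(2)·0.9136^2·0.4066^2 = -0.413931
d^2_{1,1}(0.8374) = +0.696721 -0.413931 = +0.282790

d=0.2828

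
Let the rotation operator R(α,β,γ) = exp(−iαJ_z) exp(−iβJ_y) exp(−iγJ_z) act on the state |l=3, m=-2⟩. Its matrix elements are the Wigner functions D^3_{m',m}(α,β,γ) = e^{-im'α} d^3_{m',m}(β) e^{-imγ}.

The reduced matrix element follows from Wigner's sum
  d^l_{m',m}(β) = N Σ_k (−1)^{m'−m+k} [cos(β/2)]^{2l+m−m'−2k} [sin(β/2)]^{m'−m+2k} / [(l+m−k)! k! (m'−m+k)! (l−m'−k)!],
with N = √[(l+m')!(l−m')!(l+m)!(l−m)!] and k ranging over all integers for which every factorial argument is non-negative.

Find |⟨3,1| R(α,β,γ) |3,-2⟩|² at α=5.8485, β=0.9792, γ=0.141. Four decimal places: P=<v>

First d^3_{1,-2}(β=0.9792), then the phase factors e^{-i(1)α} and e^{-i(-2)γ}:
Half-angle: c=0.882521, s=0.470273. N=√(24·2·1·120)=75.894664
The bounds max(0,m−m')=0 and min(l+m,l−m')=1 give 2 terms
  k=0: (−1)^3·75.8947/(12)·0.8825^3·0.4703^3 = -0.452121
  k=1: (−1)^4·75.8947/(24)·0.8825^1·0.4703^5 = +0.064191
d^3_{1,-2}(0.9792) = -0.452121 +0.064191 = -0.387930
|D^3_{1,-2}|² = |d^3_{1,-2}(β)|² = (-0.387930)² = 0.150490 (the z-rotation phases have unit modulus)

P=0.1505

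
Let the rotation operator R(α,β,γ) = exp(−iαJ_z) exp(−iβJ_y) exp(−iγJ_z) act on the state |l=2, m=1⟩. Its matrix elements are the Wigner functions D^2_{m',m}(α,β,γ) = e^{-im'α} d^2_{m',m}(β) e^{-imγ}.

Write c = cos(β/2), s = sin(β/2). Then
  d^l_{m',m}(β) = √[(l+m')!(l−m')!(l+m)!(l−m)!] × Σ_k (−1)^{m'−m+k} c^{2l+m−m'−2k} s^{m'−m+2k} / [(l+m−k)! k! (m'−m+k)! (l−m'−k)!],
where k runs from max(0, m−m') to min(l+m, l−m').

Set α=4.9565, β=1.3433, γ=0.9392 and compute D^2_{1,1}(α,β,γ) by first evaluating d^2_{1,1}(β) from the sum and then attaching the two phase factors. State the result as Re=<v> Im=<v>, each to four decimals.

D^2_{1,1}(4.9565,1.3433,0.9392) = e^{-i·1·4.9565}·d^2_{1,1}(1.3433)·e^{-i·1·0.9392}. Compute d first:
With c≡cos(β/2)=0.782796 and s≡sin(β/2)=0.622278, N=[6·1·6·1]^{1/2}=6.000000
k∈{0,1} keeps every argument non-negative
  k=0: (−1)^0·6.0000/(6)·0.7828^4·0.6223^0 = +0.375487
  k=1: (−1)^1·6.0000/(2)·0.7828^2·0.6223^2 = -0.711849
d^2_{1,1}(1.3433) = +0.375487 -0.711849 = -0.336363
Attach z-rotation phases: D = e^{-i(1)(4.9565)}·(-0.336363)·e^{-i(1)(0.9392)} = -0.311425-0.127098i

Re=-0.3114 Im=-0.1271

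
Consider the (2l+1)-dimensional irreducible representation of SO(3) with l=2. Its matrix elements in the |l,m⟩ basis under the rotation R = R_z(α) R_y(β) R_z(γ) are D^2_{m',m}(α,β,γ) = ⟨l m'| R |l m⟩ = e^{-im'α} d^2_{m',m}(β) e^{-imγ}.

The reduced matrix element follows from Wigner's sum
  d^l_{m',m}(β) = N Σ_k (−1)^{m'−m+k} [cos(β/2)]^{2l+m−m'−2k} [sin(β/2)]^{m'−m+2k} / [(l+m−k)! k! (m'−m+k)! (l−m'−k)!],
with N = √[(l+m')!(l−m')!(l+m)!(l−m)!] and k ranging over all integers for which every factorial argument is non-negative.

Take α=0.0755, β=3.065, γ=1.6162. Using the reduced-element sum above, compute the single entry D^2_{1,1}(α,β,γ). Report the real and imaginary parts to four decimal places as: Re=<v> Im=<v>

First d^2_{1,1}(β=3.065), then the phase factors e^{-i(1)α} and e^{-i(1)γ}:
With c≡cos(β/2)=0.038287 and s≡sin(β/2)=0.999267, N=[6·1·6·1]^{1/2}=6.000000
Admissible k: 0..1 (factorial args all ≥0)
  k=0: (−1)^0·6.0000/(6)·0.0383^4·0.9993^0 = +0.000002
  k=1: (−1)^1·6.0000/(2)·0.0383^2·0.9993^2 = -0.004391
d^2_{1,1}(3.065) = +0.000002 -0.004391 = -0.004389
D = (+0.997151-0.075428i)·(-0.004389)·(-0.045388-0.998969i) = +0.000529+0.004357i

Re=0.0005 Im=0.0044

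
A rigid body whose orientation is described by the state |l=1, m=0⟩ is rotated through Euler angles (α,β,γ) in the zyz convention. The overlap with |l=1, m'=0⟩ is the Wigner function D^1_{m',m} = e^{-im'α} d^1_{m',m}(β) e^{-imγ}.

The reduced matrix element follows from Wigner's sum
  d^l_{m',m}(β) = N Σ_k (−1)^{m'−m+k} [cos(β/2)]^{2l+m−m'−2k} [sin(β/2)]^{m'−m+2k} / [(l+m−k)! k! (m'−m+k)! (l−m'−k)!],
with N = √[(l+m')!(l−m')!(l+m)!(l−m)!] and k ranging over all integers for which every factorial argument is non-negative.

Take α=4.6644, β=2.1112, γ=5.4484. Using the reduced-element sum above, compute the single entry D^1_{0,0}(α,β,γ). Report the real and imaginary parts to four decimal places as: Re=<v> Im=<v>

Split into d^1_{0,0}(β=2.1112) × two z-phases.
Half-angle: c=0.492706, s=0.870196. N=√(1·1·1·1)=1.000000
The bounds max(0,m−m')=0 and min(l+m,l−m')=1 give 2 terms
  k=0: (−1)^0·1.0000/(1)·0.4927^2·0.8702^0 = +0.242759
  k=1: (−1)^1·1.0000/(1)·0.4927^0·0.8702^2 = -0.757241
d^1_{0,0}(2.1112) = +0.242759 -0.757241 = -0.514482
Phases: e^{-i·(0)·4.6644}=+1.000000+0.000000i, e^{-i·(0)·5.4484}=+1.000000+0.000000i ⇒ D=-0.514482+0.000000i

Re=-0.5145 Im=0.0000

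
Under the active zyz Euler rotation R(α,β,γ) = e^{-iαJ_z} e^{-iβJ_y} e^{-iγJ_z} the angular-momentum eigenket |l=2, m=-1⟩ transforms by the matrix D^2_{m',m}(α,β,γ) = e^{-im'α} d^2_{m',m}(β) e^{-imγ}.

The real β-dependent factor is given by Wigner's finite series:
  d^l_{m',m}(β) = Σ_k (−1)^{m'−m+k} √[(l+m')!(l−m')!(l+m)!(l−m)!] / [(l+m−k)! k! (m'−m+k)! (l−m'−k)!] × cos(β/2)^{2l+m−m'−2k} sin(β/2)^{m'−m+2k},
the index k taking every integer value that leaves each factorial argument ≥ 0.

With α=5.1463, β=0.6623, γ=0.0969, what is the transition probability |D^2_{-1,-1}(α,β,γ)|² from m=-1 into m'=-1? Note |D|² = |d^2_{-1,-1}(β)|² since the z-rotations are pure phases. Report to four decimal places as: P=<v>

First d^2_{-1,-1}(β=0.6623), then the phase factors e^{-i(-1)α} and e^{-i(-1)γ}:
With c≡cos(β/2)=0.945669 and s≡sin(β/2)=0.325131, N=[1·6·1·6]^{1/2}=6.000000
Admissible k: 0..1 (factorial args all ≥0)
  k=0: (−1)^0·6.0000/(6)·0.9457^4·0.3251^0 = +0.799755
  k=1: (−1)^1·6.0000/(2)·0.9457^2·0.3251^2 = -0.283606
d^2_{-1,-1}(0.6623) = +0.799755 -0.283606 = +0.516148
|D^2_{-1,-1}|² = |d^2_{-1,-1}(β)|² = (+0.516148)² = 0.266409 (the z-rotation phases have unit modulus)

P=0.2664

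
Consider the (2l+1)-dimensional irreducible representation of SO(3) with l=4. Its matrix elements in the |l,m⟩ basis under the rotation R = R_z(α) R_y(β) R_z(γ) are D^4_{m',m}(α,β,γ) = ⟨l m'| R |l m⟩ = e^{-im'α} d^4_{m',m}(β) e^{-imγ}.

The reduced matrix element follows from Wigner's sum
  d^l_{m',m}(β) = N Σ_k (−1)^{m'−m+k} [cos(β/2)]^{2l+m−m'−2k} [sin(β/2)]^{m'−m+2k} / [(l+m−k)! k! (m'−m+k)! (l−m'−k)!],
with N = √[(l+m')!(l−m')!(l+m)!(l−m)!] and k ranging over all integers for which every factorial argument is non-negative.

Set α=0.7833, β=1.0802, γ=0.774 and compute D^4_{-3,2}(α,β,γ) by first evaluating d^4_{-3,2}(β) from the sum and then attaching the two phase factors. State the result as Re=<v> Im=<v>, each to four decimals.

Re=0.1558 Im=0.1611

Split into d^4_{-3,2}(β=1.0802) × two z-phases.
Half-angle: c=0.857657, s=0.514222. N=√(1·5040·720·2)=2693.993318
Admissible k: 5..6 (factorial args all ≥0)
  k=5: (−1)^0·2693.9933/(240)·0.8577^3·0.5142^5 = +0.254612
  k=6: (−1)^1·2693.9933/(720)·0.8577^1·0.5142^7 = -0.030509
d^4_{-3,2}(1.0802) = +0.254612 -0.030509 = +0.224103
D = (-0.702642+0.711544i)·(+0.224103)·(+0.022794-0.999740i) = +0.155828+0.161058i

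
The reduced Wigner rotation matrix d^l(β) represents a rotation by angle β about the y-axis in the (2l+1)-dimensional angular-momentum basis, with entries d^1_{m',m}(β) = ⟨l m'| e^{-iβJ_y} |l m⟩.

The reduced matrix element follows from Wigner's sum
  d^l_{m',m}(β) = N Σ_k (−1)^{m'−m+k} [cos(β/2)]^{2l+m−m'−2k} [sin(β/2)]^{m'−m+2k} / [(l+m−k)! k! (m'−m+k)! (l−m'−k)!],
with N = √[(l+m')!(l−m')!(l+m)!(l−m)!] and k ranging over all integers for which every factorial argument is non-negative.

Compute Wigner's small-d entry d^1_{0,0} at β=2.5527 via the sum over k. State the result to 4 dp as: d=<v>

d^1_{0,0}(β=2.5527) via Wigner's sum:
c=cos(2.5527/2)=0.290210, s=sin(2.5527/2)=0.956963; N=√[1·1·1·1]=1.000000
k∈{0,1} keeps every argument non-negative
  k=0: (−1)^0·1.0000/(1)·0.2902^2·0.9570^0 = +0.084222
  k=1: (−1)^1·1.0000/(1)·0.2902^0·0.9570^2 = -0.915778
d^1_{0,0}(2.5527) = +0.084222 -0.915778 = -0.831556

d=-0.8316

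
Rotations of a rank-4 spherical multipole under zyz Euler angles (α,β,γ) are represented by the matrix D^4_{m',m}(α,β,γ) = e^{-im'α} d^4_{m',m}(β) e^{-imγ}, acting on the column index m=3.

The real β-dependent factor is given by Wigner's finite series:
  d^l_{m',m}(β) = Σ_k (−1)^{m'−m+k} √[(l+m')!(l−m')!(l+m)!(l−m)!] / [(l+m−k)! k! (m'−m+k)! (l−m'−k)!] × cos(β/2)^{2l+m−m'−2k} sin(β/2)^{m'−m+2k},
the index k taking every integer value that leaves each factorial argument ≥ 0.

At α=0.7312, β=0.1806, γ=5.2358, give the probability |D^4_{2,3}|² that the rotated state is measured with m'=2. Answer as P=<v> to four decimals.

P=0.1023

D^4_{2,3}(0.7312,0.1806,5.2358) = e^{-i·2·0.7312}·d^4_{2,3}(0.1806)·e^{-i·3·5.2358}. Compute d first:
Half-angle: c=0.995926, s=0.090177. N=√(720·2·5040·1)=2693.993318
k∈{1,2} keeps every argument non-negative
  k=1: (−1)^0·2693.9933/(720)·0.9959^7·0.0902^1 = +0.327907
  k=2: (−1)^1·2693.9933/(240)·0.9959^5·0.0902^3 = -0.008065
d^4_{2,3}(0.1806) = +0.327907 -0.008065 = +0.319841
|D^4_{2,3}|² = |d^4_{2,3}(β)|² = (+0.319841)² = 0.102299 (the z-rotation phases have unit modulus)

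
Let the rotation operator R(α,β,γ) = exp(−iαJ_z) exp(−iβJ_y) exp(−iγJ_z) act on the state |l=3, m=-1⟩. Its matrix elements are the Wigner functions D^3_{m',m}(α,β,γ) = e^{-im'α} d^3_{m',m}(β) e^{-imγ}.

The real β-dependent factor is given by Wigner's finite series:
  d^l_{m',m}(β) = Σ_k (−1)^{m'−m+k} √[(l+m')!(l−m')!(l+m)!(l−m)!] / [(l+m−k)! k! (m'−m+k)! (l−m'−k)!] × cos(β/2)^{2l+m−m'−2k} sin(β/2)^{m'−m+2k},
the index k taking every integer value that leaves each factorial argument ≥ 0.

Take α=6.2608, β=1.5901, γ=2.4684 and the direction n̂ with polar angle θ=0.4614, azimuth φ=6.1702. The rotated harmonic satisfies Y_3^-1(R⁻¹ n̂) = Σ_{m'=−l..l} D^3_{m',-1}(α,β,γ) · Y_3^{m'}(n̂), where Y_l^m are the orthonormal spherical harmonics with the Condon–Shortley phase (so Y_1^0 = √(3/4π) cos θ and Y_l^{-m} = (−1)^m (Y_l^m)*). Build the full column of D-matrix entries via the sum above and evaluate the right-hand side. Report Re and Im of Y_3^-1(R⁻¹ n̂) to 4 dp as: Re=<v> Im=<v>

Need the full column D^3_{m',-1} for m'=−3..3 at α=6.2608, β=1.5901, γ=2.4684.
cos(β/2)=0.700249, sin(β/2)=0.713899
d^3_{-3,-1}: single k=2 term ⇒ +0.474601;  D = -0.350367+0.320140i
d^3_{-2,-1}: k∈[1..2] ⇒ +0.380101 -0.790128 = -0.410026;  D = +0.308810-0.269737i
d^3_{-1,-1}: k∈[0..2] ⇒ +0.117900 -0.980332 +0.764192 = -0.098240;  D = +0.075417-0.062955i
d^3_{0,-1}: k∈[0..2] ⇒ -0.416380 +1.298312 -0.449807 = +0.432126;  D = -0.337851+0.269424i
d^3_{1,-1}: k∈[0..2] ⇒ +0.735249 -1.018923 +0.132379 = -0.151295;  D = +0.120369-0.091659i
d^3_{2,-1}: k∈[0..1] ⇒ -0.790128 +0.410615 = -0.379512;  D = +0.307009-0.223103i
d^3_{3,-1}: single k=0 term ⇒ +0.493284;  D = -0.405436+0.280982i
Y_3^{m'}(θ=0.4614,φ=6.1702) and Σ D·Y over m':
  (-0.3504+0.3201i)·(+0.0347+0.0122i)  (+0.3088-0.2697i)·(+0.1768+0.0406i)  (+0.0754-0.0630i)·(+0.4302+0.0488i)  (-0.3379+0.2694i)·(+0.3372+0.0000i)  (+0.1204-0.0917i)·(-0.4302+0.0488i)  (+0.3070-0.2231i)·(+0.1768-0.0406i)  (-0.4054+0.2810i)·(-0.0347+0.0122i)
Y_3^-1(R⁻¹ n̂) = -0.020391+0.017803i

Re=-0.0204 Im=0.0178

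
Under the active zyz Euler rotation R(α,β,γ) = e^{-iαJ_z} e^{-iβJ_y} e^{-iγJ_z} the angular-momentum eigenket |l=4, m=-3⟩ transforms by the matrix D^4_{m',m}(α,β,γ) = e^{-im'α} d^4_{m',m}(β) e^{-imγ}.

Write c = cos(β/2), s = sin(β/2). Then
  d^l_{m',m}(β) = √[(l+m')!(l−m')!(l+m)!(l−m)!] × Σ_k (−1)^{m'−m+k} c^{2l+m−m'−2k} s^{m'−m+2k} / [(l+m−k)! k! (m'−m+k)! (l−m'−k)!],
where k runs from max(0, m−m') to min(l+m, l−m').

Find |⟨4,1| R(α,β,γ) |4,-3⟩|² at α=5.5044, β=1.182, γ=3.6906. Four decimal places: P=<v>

D^4_{1,-3}(5.5044,1.182,3.6906) = e^{-i·1·5.5044}·d^4_{1,-3}(1.182)·e^{-i·-3·3.6906}. Compute d first:
c=cos(1.182/2)=0.830384, s=sin(1.182/2)=0.557192; N=√[120·6·1·5040]=1904.940944
Admissible k: 0..1 (factorial args all ≥0)
  k=0: (−1)^4·1904.9409/(144)·0.8304^4·0.5572^4 = +0.606252
  k=1: (−1)^5·1904.9409/(240)·0.8304^2·0.5572^6 = -0.163778
d^4_{1,-3}(1.182) = +0.606252 -0.163778 = +0.442474
|D^4_{1,-3}|² = |d^4_{1,-3}(β)|² = (+0.442474)² = 0.195783 (the z-rotation phases have unit modulus)

P=0.1958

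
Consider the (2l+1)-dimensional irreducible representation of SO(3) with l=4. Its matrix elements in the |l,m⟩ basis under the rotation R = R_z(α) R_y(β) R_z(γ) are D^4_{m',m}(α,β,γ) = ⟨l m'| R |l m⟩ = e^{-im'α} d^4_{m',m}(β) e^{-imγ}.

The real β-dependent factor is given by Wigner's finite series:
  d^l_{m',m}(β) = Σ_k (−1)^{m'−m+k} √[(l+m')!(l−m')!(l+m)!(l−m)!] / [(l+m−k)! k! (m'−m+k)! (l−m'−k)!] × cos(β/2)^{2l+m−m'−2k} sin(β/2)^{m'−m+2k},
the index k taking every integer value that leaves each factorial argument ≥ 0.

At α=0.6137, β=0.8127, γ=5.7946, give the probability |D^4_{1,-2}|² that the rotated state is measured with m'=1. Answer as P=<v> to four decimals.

P=0.1750

D^4_{1,-2}(0.6137,0.8127,5.7946) = e^{-i·1·0.6137}·d^4_{1,-2}(0.8127)·e^{-i·-2·5.7946}. Compute d first:
Half-angle: c=0.918570, s=0.395259. N=√(120·6·2·720)=1018.233765
k: max(0,(-2)−(1))=0 … min(4+(-2),4−(1))=2
  k=0: (−1)^3·1018.2338/(72)·0.9186^5·0.3953^3 = -0.571112
  k=1: (−1)^4·1018.2338/(48)·0.9186^3·0.3953^5 = +0.158618
  k=2: (−1)^5·1018.2338/(240)·0.9186^1·0.3953^7 = -0.005874
d^4_{1,-2}(0.8127) = -0.571112 +0.158618 -0.005874 = -0.418368
|D^4_{1,-2}|² = |d^4_{1,-2}(β)|² = (-0.418368)² = 0.175032 (the z-rotation phases have unit modulus)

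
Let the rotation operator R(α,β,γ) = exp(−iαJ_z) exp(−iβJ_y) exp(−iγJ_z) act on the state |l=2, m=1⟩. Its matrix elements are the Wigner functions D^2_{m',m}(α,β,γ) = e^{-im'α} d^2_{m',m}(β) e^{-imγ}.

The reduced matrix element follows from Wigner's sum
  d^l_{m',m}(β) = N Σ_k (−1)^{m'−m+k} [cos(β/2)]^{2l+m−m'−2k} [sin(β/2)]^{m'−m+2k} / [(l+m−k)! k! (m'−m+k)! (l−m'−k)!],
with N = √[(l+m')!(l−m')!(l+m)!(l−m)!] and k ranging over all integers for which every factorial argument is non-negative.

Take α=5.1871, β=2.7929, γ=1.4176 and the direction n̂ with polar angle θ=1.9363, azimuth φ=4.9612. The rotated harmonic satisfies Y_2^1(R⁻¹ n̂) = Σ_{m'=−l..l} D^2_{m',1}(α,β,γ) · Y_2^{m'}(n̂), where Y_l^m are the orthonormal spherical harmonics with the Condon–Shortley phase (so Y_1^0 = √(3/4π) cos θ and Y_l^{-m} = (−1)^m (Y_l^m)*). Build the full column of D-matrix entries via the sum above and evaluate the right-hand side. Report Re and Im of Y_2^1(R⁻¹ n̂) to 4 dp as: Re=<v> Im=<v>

Re=0.1592 Im=-0.3462

Need the full column D^2_{m',1} for m'=−2..2 at α=5.1871, β=2.7929, γ=1.4176.
cos(β/2)=0.173464, sin(β/2)=0.984840
d^2_{-2,1}: single k=3 term ⇒ +0.331389;  D = -0.295729+0.149543i
d^2_{-1,1}: k∈[2..3] ⇒ +0.087553 -0.940726 = -0.853172;  D = +0.690437+0.501198i
d^2_{0,1}: k∈[1..2] ⇒ +0.012591 -0.405867 = -0.393275;  D = -0.060013+0.388669i
d^2_{1,1}: k∈[0..1] ⇒ +0.000905 -0.087553 = -0.086648;  D = -0.082208+0.027381i
d^2_{2,1}: single k=0 term ⇒ -0.010281;  D = -0.007348-0.007190i
Y_2^{m'}(θ=1.9363,φ=4.9612) and Σ D·Y over m':
  (-0.2957+0.1495i)·(-0.2961+0.1608i)  (+0.6904+0.5012i)·(-0.0635-0.2499i)  (-0.0600+0.3887i)·(-0.1945+0.0000i)  (-0.0822+0.0274i)·(+0.0635-0.2499i)  (-0.0073-0.0072i)·(-0.2961-0.1608i)
Y_2^1(R⁻¹ n̂) = +0.159245-0.346241i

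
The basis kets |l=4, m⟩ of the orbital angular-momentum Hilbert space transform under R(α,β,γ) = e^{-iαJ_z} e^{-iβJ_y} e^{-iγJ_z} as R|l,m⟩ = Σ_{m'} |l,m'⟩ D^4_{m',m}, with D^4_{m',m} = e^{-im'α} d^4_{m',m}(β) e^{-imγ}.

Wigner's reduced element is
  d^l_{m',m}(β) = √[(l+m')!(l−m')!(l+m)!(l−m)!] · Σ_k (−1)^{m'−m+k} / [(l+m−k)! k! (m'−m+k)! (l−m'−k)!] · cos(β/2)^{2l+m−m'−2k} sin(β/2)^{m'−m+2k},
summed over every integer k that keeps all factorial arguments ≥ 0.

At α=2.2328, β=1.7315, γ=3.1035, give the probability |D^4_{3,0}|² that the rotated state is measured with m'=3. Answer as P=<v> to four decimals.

P=0.0518

Split into d^4_{3,0}(β=1.7315) × two z-phases.
Half-angle: c=0.648069, s=0.761582. N=√(5040·1·24·24)=1703.830978
k∈{0,1} keeps every argument non-negative
  k=0: (−1)^3·1703.8310/(144)·0.6481^5·0.7616^3 = -0.597475
  k=1: (−1)^4·1703.8310/(144)·0.6481^3·0.7616^5 = +0.825106
d^4_{3,0}(1.7315) = -0.597475 +0.825106 = +0.227631
|D^4_{3,0}|² = |d^4_{3,0}(β)|² = (+0.227631)² = 0.051816 (the z-rotation phases have unit modulus)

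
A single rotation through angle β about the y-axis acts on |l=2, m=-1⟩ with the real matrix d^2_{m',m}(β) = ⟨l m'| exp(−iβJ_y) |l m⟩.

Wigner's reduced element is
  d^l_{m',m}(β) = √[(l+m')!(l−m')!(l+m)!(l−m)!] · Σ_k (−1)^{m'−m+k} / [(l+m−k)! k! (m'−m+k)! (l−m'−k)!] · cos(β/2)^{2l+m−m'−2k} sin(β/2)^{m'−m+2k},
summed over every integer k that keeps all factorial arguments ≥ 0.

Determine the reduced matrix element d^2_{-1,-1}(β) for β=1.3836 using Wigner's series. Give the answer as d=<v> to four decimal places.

d=-0.3723

d^2_{-1,-1}(β=1.3836) via Wigner's sum:
With c≡cos(β/2)=0.770099 and s≡sin(β/2)=0.637924, N=[1·6·1·6]^{1/2}=6.000000
k∈{0,1} keeps every argument non-negative
  k=0: (−1)^0·6.0000/(6)·0.7701^4·0.6379^0 = +0.351711
  k=1: (−1)^1·6.0000/(2)·0.7701^2·0.6379^2 = -0.724024
d^2_{-1,-1}(1.3836) = +0.351711 -0.724024 = -0.372312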